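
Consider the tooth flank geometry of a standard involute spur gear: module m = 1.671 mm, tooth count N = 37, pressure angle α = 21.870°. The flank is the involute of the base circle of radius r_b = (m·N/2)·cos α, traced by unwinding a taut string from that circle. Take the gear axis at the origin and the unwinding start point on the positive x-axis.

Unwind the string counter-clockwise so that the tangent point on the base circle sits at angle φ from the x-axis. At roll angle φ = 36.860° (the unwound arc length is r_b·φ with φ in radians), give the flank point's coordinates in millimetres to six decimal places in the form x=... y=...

x=34.025134 y=2.442339

pitch radius r_p = m·N/2 = 1.671·37/2 = 30.913500
base radius r_b = r_p·cos α = 30.913500·cos 21.870° = 28.688699
roll angle φ = 36.860° = 0.64332836 rad
x = r_b·(cos φ + φ·sin φ) = 28.688699·(0.80010364 + 0.64332836·0.59986179) = 34.025134
y = r_b·(sin φ − φ·cos φ) = 28.688699·(0.59986179 − 0.64332836·0.80010364) = 2.442339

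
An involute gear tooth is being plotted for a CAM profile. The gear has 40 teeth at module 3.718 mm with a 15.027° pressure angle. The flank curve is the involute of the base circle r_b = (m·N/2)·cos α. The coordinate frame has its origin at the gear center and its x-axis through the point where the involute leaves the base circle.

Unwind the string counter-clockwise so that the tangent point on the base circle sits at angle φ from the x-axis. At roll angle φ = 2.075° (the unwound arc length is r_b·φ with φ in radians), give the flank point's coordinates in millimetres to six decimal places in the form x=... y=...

pitch radius r_p = m·N/2 = 3.718·40/2 = 74.360000
base radius r_b = r_p·cos α = 74.360000·cos 15.027° = 71.817167
roll angle φ = 2.075° = 0.03621558 rad
x = r_b·(cos φ + φ·sin φ) = 71.817167·(0.99934429 + 0.03621558·0.03620767) = 71.864248
y = r_b·(sin φ − φ·cos φ) = 71.817167·(0.03620767 − 0.03621558·0.99934429) = 0.001137

x=71.864248 y=0.001137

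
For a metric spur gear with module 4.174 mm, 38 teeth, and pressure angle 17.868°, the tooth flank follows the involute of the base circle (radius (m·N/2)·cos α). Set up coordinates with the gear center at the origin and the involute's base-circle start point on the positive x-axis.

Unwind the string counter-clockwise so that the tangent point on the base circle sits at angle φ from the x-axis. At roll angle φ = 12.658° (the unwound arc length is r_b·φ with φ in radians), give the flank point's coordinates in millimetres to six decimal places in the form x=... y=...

pitch radius r_p = m·N/2 = 4.174·38/2 = 79.306000
base radius r_b = r_p·cos α = 79.306000·cos 17.868° = 75.480748
roll angle φ = 12.658° = 0.22092378 rad
x = r_b·(cos φ + φ·sin φ) = 75.480748·(0.97569544 + 0.22092378·0.21913104) = 77.300339
y = r_b·(sin φ − φ·cos φ) = 75.480748·(0.21913104 − 0.22092378·0.97569544) = 0.269974

x=77.300339 y=0.269974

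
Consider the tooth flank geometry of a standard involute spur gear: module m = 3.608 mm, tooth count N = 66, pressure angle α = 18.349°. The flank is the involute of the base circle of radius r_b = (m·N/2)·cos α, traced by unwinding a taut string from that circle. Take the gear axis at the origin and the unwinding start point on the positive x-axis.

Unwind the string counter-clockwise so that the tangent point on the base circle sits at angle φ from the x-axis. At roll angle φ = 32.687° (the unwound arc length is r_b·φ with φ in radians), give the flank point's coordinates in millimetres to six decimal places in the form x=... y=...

x=129.931338 y=6.769448

pitch radius r_p = m·N/2 = 3.608·66/2 = 119.064000
base radius r_b = r_p·cos α = 119.064000·cos 18.349° = 113.010381
roll angle φ = 32.687° = 0.57049577 rad
x = r_b·(cos φ + φ·sin φ) = 113.010381·(0.84163334 + 0.57049577·0.54004937) = 129.931338
y = r_b·(sin φ − φ·cos φ) = 113.010381·(0.54004937 − 0.57049577·0.84163334) = 6.769448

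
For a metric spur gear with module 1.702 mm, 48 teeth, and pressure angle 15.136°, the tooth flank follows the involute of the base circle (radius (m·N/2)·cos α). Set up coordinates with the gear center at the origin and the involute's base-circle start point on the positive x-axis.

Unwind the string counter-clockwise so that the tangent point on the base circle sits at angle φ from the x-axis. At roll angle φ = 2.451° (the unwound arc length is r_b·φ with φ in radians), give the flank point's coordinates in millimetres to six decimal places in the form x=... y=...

pitch radius r_p = m·N/2 = 1.702·48/2 = 40.848000
base radius r_b = r_p·cos α = 40.848000·cos 15.136° = 39.430932
roll angle φ = 2.451° = 0.04277802 rad
x = r_b·(cos φ + φ·sin φ) = 39.430932·(0.99908516 + 0.04277802·0.04276497) = 39.466994
y = r_b·(sin φ − φ·cos φ) = 39.430932·(0.04276497 − 0.04277802·0.99908516) = 0.001029

x=39.466994 y=0.001029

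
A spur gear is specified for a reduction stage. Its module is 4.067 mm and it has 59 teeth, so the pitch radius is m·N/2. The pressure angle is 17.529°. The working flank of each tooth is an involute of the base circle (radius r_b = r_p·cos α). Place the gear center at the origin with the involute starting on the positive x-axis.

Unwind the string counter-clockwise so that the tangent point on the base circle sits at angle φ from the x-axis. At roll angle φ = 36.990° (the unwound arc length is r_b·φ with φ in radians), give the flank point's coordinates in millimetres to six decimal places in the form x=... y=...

x=135.819818 y=9.840107

pitch radius r_p = m·N/2 = 4.067·59/2 = 119.976500
base radius r_b = r_p·cos α = 119.976500·cos 17.529° = 114.405347
roll angle φ = 36.990° = 0.64559729 rad
x = r_b·(cos φ + φ·sin φ) = 114.405347·(0.79874053 + 0.64559729·0.60167563) = 135.819818
y = r_b·(sin φ − φ·cos φ) = 114.405347·(0.60167563 − 0.64559729·0.79874053) = 9.840107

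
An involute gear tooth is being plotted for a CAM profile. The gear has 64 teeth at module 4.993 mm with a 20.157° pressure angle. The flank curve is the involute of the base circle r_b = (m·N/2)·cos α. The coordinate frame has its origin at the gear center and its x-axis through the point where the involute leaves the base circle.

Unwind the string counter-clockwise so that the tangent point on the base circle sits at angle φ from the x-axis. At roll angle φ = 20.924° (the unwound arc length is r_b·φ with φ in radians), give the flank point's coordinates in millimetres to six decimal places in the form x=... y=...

x=159.660776 y=2.402726

pitch radius r_p = m·N/2 = 4.993·64/2 = 159.776000
base radius r_b = r_p·cos α = 159.776000·cos 20.157° = 149.990024
roll angle φ = 20.924° = 0.36519269 rad
x = r_b·(cos φ + φ·sin φ) = 149.990024·(0.93405496 + 0.36519269·0.35712929) = 159.660776
y = r_b·(sin φ − φ·cos φ) = 149.990024·(0.35712929 − 0.36519269·0.93405496) = 2.402726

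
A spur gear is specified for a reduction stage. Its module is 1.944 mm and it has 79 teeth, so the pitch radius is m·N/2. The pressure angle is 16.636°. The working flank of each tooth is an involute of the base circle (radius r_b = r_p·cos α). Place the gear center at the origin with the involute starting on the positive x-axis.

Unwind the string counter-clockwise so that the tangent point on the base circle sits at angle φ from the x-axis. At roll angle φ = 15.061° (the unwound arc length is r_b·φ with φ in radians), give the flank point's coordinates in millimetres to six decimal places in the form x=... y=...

pitch radius r_p = m·N/2 = 1.944·79/2 = 76.788000
base radius r_b = r_p·cos α = 76.788000·cos 16.636° = 73.573876
roll angle φ = 15.061° = 0.26286404 rad
x = r_b·(cos φ + φ·sin φ) = 73.573876·(0.96564973 + 0.26286404·0.25984727) = 76.072020
y = r_b·(sin φ − φ·cos φ) = 73.573876·(0.25984727 − 0.26286404·0.96564973) = 0.442377

x=76.072020 y=0.442377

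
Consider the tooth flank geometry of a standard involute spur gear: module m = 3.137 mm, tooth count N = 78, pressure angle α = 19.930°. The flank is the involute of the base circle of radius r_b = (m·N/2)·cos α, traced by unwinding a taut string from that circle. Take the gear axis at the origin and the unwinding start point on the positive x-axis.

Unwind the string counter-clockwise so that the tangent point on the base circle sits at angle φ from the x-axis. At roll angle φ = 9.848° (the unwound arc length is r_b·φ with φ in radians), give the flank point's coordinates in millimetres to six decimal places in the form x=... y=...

x=116.702265 y=0.194102

pitch radius r_p = m·N/2 = 3.137·78/2 = 122.343000
base radius r_b = r_p·cos α = 122.343000·cos 19.930° = 115.015850
roll angle φ = 9.848° = 0.17188002 rad
x = r_b·(cos φ + φ·sin φ) = 115.015850·(0.98526496 + 0.17188002·0.17103497) = 116.702265
y = r_b·(sin φ − φ·cos φ) = 115.015850·(0.17103497 − 0.17188002·0.98526496) = 0.194102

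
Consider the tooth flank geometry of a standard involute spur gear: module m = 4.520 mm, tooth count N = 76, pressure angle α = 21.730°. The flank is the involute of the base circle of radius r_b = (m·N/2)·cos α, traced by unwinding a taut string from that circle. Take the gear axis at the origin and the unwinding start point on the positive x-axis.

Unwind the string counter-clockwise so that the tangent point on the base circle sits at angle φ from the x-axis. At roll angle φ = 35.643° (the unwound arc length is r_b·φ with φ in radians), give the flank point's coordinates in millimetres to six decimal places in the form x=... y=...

x=187.504455 y=12.315211

pitch radius r_p = m·N/2 = 4.520·76/2 = 171.760000
base radius r_b = r_p·cos α = 171.760000·cos 21.730° = 159.554536
roll angle φ = 35.643° = 0.62208771 rad
x = r_b·(cos φ + φ·sin φ) = 159.554536·(0.81266365 + 0.62208771·0.58273303) = 187.504455
y = r_b·(sin φ − φ·cos φ) = 159.554536·(0.58273303 − 0.62208771·0.81266365) = 12.315211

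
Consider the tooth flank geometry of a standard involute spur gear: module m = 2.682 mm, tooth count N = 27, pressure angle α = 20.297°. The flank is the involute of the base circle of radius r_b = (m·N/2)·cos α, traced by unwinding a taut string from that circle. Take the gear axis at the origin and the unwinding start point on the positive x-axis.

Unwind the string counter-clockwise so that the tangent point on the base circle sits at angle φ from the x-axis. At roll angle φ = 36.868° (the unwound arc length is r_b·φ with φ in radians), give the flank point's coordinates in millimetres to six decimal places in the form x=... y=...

x=40.277979 y=2.892826

pitch radius r_p = m·N/2 = 2.682·27/2 = 36.207000
base radius r_b = r_p·cos α = 36.207000·cos 20.297° = 33.958802
roll angle φ = 36.868° = 0.64346799 rad
x = r_b·(cos φ + φ·sin φ) = 33.958802·(0.80001987 + 0.64346799·0.59997350) = 40.277979
y = r_b·(sin φ − φ·cos φ) = 33.958802·(0.59997350 − 0.64346799·0.80001987) = 2.892826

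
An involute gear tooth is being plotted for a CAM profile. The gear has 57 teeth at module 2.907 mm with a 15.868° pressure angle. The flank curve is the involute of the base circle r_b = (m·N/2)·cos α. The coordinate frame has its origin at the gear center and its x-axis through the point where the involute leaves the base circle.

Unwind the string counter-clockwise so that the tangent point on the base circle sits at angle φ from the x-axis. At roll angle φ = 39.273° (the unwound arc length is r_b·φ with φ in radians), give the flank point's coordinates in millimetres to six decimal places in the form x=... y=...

pitch radius r_p = m·N/2 = 2.907·57/2 = 82.849500
base radius r_b = r_p·cos α = 82.849500·cos 15.868° = 79.692451
roll angle φ = 39.273° = 0.68544316 rad
x = r_b·(cos φ + φ·sin φ) = 79.692451·(0.77413860 + 0.68544316·0.63301614) = 96.271284
y = r_b·(sin φ − φ·cos φ) = 79.692451·(0.63301614 − 0.68544316·0.77413860) = 8.159561

x=96.271284 y=8.159561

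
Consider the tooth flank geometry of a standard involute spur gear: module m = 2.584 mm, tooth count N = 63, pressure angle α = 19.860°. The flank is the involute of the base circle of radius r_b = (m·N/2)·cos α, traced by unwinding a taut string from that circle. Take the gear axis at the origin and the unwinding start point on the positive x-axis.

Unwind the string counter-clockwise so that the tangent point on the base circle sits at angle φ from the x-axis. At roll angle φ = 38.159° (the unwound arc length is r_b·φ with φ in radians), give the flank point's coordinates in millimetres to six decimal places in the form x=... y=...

x=91.696426 y=7.209221

pitch radius r_p = m·N/2 = 2.584·63/2 = 81.396000
base radius r_b = r_p·cos α = 81.396000·cos 19.860° = 76.555016
roll angle φ = 38.159° = 0.66600019 rad
x = r_b·(cos φ + φ·sin φ) = 76.555016·(0.78629922 + 0.66600019·0.61784589) = 91.696426
y = r_b·(sin φ − φ·cos φ) = 76.555016·(0.61784589 − 0.66600019·0.78629922) = 7.209221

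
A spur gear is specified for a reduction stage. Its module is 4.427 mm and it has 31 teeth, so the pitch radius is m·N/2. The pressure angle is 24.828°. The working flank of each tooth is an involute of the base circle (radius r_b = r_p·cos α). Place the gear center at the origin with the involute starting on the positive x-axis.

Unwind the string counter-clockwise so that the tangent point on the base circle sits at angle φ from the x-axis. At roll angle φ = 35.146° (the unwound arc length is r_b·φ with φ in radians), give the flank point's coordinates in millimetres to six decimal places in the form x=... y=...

x=72.913449 y=4.613503

pitch radius r_p = m·N/2 = 4.427·31/2 = 68.618500
base radius r_b = r_p·cos α = 68.618500·cos 24.828° = 62.276256
roll angle φ = 35.146° = 0.61341342 rad
x = r_b·(cos φ + φ·sin φ) = 62.276256·(0.81768781 + 0.61341342·0.57566192) = 72.913449
y = r_b·(sin φ − φ·cos φ) = 62.276256·(0.57566192 − 0.61341342·0.81768781) = 4.613503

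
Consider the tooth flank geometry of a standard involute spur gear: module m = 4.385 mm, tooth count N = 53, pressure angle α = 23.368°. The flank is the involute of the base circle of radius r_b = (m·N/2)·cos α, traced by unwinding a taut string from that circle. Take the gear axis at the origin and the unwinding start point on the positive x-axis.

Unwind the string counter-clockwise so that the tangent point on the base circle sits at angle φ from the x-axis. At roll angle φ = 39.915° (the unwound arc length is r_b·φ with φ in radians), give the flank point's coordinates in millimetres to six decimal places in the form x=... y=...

pitch radius r_p = m·N/2 = 4.385·53/2 = 116.202500
base radius r_b = r_p·cos α = 116.202500·cos 23.368° = 106.671140
roll angle φ = 39.915° = 0.69664817 rad
x = r_b·(cos φ + φ·sin φ) = 106.671140·(0.76699719 + 0.69664817·0.64165045) = 129.498957
y = r_b·(sin φ − φ·cos φ) = 106.671140·(0.64165045 − 0.69664817·0.76699719) = 11.448295

x=129.498957 y=11.448295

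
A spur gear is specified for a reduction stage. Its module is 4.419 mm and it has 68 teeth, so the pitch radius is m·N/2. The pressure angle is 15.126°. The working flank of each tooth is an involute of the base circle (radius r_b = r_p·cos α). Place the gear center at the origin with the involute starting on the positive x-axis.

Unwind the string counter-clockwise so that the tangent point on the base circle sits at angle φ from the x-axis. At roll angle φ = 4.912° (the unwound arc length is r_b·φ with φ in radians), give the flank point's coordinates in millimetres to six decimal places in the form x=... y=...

x=145.572651 y=0.030441

pitch radius r_p = m·N/2 = 4.419·68/2 = 150.246000
base radius r_b = r_p·cos α = 150.246000·cos 15.126° = 145.040625
roll angle φ = 4.912° = 0.08573057 rad
x = r_b·(cos φ + φ·sin φ) = 145.040625·(0.99632738 + 0.08573057·0.08562560) = 145.572651
y = r_b·(sin φ − φ·cos φ) = 145.040625·(0.08562560 − 0.08573057·0.99632738) = 0.030441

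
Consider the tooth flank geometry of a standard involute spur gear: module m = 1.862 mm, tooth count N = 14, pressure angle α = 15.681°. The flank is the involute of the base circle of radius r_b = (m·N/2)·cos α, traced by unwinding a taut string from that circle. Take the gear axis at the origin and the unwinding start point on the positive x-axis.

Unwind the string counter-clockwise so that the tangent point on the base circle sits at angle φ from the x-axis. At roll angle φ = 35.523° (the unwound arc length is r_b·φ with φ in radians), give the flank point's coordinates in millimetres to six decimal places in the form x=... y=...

pitch radius r_p = m·N/2 = 1.862·14/2 = 13.034000
base radius r_b = r_p·cos α = 13.034000·cos 15.681° = 12.548893
roll angle φ = 35.523° = 0.61999331 rad
x = r_b·(cos φ + φ·sin φ) = 12.548893·(0.81388234 + 0.61999331·0.58102972) = 14.733867
y = r_b·(sin φ − φ·cos φ) = 12.548893·(0.58102972 − 0.61999331·0.81388234) = 0.959088

x=14.733867 y=0.959088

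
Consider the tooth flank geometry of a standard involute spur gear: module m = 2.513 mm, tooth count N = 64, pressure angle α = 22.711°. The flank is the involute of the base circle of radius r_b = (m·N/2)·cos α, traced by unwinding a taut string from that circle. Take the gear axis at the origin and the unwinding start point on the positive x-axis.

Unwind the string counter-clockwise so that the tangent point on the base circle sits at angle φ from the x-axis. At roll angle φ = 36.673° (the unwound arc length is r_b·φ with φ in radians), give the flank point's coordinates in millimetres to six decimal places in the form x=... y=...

x=87.854919 y=6.222205

pitch radius r_p = m·N/2 = 2.513·64/2 = 80.416000
base radius r_b = r_p·cos α = 80.416000·cos 22.711° = 74.180864
roll angle φ = 36.673° = 0.64006460 rad
x = r_b·(cos φ + φ·sin φ) = 74.180864·(0.80205718 + 0.64006460·0.59724725) = 87.854919
y = r_b·(sin φ − φ·cos φ) = 74.180864·(0.59724725 − 0.64006460·0.80205718) = 6.222205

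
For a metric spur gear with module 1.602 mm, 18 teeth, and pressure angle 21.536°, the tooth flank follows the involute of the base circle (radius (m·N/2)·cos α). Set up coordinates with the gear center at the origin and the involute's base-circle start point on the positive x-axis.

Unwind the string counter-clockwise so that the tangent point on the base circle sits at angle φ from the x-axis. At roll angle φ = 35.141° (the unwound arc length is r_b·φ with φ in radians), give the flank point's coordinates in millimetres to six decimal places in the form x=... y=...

pitch radius r_p = m·N/2 = 1.602·18/2 = 14.418000
base radius r_b = r_p·cos α = 14.418000·cos 21.536° = 13.411438
roll angle φ = 35.141° = 0.61332615 rad
x = r_b·(cos φ + φ·sin φ) = 13.411438·(0.81773804 + 0.61332615·0.57559056) = 15.701612
y = r_b·(sin φ − φ·cos φ) = 13.411438·(0.57559056 − 0.61332615·0.81773804) = 0.993123

x=15.701612 y=0.993123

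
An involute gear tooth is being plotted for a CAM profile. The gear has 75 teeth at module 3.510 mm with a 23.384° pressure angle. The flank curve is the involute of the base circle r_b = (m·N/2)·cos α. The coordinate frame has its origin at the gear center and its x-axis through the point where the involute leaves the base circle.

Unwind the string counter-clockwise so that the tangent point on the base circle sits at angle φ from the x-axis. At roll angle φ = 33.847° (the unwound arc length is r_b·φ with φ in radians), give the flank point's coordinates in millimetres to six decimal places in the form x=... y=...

pitch radius r_p = m·N/2 = 3.510·75/2 = 131.625000
base radius r_b = r_p·cos α = 131.625000·cos 23.384° = 120.814046
roll angle φ = 33.847° = 0.59074159 rad
x = r_b·(cos φ + φ·sin φ) = 120.814046·(0.83052786 + 0.59074159·0.55697709) = 140.090820
y = r_b·(sin φ − φ·cos φ) = 120.814046·(0.55697709 − 0.59074159·0.83052786) = 8.015981

x=140.090820 y=8.015981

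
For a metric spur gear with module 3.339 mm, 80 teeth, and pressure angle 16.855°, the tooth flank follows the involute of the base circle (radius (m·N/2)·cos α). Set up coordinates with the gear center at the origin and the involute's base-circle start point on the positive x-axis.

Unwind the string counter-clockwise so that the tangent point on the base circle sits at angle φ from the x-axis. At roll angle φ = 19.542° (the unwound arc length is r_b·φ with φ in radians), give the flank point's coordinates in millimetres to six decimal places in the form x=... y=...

x=135.042459 y=1.670954

pitch radius r_p = m·N/2 = 3.339·80/2 = 133.560000
base radius r_b = r_p·cos α = 133.560000·cos 16.855° = 127.822477
roll angle φ = 19.542° = 0.34107224 rad
x = r_b·(cos φ + φ·sin φ) = 127.822477·(0.94239654 + 0.34107224·0.33449776) = 135.042459
y = r_b·(sin φ − φ·cos φ) = 127.822477·(0.33449776 − 0.34107224·0.94239654) = 1.670954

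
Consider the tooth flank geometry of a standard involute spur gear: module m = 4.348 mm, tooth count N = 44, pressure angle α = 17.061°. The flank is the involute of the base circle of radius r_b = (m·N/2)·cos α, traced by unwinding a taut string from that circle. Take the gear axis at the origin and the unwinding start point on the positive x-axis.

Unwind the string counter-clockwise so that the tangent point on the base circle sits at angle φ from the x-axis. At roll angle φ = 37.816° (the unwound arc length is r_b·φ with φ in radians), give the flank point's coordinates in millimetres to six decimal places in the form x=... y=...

pitch radius r_p = m·N/2 = 4.348·44/2 = 95.656000
base radius r_b = r_p·cos α = 95.656000·cos 17.061° = 91.446461
roll angle φ = 37.816° = 0.66001371 rad
x = r_b·(cos φ + φ·sin φ) = 91.446461·(0.78998383 + 0.66001371·0.61312768) = 109.247109
y = r_b·(sin φ − φ·cos φ) = 91.446461·(0.61312768 − 0.66001371·0.78998383) = 8.388158

x=109.247109 y=8.388158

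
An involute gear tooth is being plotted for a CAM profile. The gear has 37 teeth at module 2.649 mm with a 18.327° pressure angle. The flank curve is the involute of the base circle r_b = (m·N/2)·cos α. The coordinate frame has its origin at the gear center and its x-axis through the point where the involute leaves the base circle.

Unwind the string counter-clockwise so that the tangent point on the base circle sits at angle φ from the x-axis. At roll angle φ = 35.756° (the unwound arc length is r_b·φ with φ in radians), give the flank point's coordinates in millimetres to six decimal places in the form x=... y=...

x=54.716449 y=3.624062

pitch radius r_p = m·N/2 = 2.649·37/2 = 49.006500
base radius r_b = r_p·cos α = 49.006500·cos 18.327° = 46.520763
roll angle φ = 35.756° = 0.62405993 rad
x = r_b·(cos φ + φ·sin φ) = 46.520763·(0.81151280 + 0.62405993·0.58433465) = 54.716449
y = r_b·(sin φ − φ·cos φ) = 46.520763·(0.58433465 − 0.62405993·0.81151280) = 3.624062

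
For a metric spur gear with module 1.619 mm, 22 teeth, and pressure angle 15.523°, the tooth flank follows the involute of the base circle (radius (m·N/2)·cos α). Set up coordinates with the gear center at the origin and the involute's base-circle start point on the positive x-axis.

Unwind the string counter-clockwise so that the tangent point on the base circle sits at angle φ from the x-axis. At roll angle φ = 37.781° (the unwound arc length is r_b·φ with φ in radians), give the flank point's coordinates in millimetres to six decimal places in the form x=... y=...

pitch radius r_p = m·N/2 = 1.619·22/2 = 17.809000
base radius r_b = r_p·cos α = 17.809000·cos 15.523° = 17.159383
roll angle φ = 37.781° = 0.65940284 rad
x = r_b·(cos φ + φ·sin φ) = 17.159383·(0.79035822 + 0.65940284·0.61264499) = 20.494104
y = r_b·(sin φ − φ·cos φ) = 17.159383·(0.61264499 − 0.65940284·0.79035822) = 1.569750

x=20.494104 y=1.569750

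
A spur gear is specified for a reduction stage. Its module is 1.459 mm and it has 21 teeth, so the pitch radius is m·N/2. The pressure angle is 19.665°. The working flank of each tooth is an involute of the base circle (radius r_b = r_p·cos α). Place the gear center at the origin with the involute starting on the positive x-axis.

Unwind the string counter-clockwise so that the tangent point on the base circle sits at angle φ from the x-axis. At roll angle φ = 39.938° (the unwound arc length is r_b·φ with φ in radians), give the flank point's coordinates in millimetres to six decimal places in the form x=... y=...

pitch radius r_p = m·N/2 = 1.459·21/2 = 15.319500
base radius r_b = r_p·cos α = 15.319500·cos 19.665° = 14.426010
roll angle φ = 39.938° = 0.69704960 rad
x = r_b·(cos φ + φ·sin φ) = 14.426010·(0.76673956 + 0.69704960·0.64195829) = 17.516297
y = r_b·(sin φ − φ·cos φ) = 14.426010·(0.64195829 − 0.69704960·0.76673956) = 1.550836

x=17.516297 y=1.550836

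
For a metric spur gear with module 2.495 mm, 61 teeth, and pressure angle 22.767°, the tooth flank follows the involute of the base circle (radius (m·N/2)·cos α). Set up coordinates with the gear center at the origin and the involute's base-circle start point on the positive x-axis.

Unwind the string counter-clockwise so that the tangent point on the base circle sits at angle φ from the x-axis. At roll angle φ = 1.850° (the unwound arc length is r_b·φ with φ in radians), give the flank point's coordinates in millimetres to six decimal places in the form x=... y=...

pitch radius r_p = m·N/2 = 2.495·61/2 = 76.097500
base radius r_b = r_p·cos α = 76.097500·cos 22.767° = 70.168454
roll angle φ = 1.850° = 0.03228859 rad
x = r_b·(cos φ + φ·sin φ) = 70.168454·(0.99947877 + 0.03228859·0.03228298) = 70.205022
y = r_b·(sin φ − φ·cos φ) = 70.168454·(0.03228298 − 0.03228859·0.99947877) = 0.000787

x=70.205022 y=0.000787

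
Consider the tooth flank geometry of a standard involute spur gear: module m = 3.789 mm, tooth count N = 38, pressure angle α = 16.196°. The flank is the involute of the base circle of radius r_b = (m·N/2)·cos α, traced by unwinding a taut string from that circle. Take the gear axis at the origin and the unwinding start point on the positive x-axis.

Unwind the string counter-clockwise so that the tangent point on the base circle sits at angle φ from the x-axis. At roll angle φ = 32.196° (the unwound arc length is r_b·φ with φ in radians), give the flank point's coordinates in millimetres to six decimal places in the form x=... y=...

x=79.202173 y=3.961247

pitch radius r_p = m·N/2 = 3.789·38/2 = 71.991000
base radius r_b = r_p·cos α = 71.991000·cos 16.196° = 69.133905
roll angle φ = 32.196° = 0.56192621 rad
x = r_b·(cos φ + φ·sin φ) = 69.133905·(0.84623037 + 0.56192621·0.53281720) = 79.202173
y = r_b·(sin φ − φ·cos φ) = 69.133905·(0.53281720 − 0.56192621·0.84623037) = 3.961247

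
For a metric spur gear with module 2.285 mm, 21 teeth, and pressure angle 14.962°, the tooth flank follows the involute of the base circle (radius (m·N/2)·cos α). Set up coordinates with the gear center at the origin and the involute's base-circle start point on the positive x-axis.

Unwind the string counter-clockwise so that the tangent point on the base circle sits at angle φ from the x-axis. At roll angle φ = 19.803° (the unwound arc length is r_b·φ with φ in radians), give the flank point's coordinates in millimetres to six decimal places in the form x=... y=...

pitch radius r_p = m·N/2 = 2.285·21/2 = 23.992500
base radius r_b = r_p·cos α = 23.992500·cos 14.962° = 23.179089
roll angle φ = 19.803° = 0.34562755 rad
x = r_b·(cos φ + φ·sin φ) = 23.179089·(0.94086303 + 0.34562755·0.33878718) = 24.522484
y = r_b·(sin φ − φ·cos φ) = 23.179089·(0.33878718 − 0.34562755·0.94086303) = 0.315212

x=24.522484 y=0.315212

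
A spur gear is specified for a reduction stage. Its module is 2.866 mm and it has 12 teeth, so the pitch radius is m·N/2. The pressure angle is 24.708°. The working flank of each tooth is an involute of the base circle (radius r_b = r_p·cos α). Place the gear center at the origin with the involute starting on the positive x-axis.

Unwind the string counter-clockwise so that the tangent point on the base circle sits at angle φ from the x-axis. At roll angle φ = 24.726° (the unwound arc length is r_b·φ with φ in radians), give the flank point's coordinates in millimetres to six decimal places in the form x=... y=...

pitch radius r_p = m·N/2 = 2.866·12/2 = 17.196000
base radius r_b = r_p·cos α = 17.196000·cos 24.708° = 15.621703
roll angle φ = 24.726° = 0.43155011 rad
x = r_b·(cos φ + φ·sin φ) = 15.621703·(0.90831846 + 0.43155011·0.41827930) = 17.009331
y = r_b·(sin φ − φ·cos φ) = 15.621703·(0.41827930 − 0.43155011·0.90831846) = 0.410763

x=17.009331 y=0.410763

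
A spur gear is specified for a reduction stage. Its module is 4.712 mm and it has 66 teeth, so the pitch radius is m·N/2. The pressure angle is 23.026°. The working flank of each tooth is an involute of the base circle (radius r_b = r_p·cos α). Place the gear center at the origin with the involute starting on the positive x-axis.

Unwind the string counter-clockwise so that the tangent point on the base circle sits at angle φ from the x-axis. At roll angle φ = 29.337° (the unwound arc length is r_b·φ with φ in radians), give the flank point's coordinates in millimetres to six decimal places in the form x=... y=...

x=160.654833 y=6.237213

pitch radius r_p = m·N/2 = 4.712·66/2 = 155.496000
base radius r_b = r_p·cos α = 155.496000·cos 23.026° = 143.107237
roll angle φ = 29.337° = 0.51202724 rad
x = r_b·(cos φ + φ·sin φ) = 143.107237·(0.87175306 + 0.51202724·0.48994551) = 160.654833
y = r_b·(sin φ − φ·cos φ) = 143.107237·(0.48994551 − 0.51202724·0.87175306) = 6.237213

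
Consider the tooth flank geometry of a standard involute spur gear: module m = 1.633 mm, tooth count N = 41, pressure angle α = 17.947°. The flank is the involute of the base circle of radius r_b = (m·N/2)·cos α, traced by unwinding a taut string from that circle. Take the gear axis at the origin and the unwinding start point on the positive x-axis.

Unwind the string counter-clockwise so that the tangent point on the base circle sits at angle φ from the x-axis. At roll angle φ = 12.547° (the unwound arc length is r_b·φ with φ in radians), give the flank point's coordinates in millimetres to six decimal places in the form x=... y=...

pitch radius r_p = m·N/2 = 1.633·41/2 = 33.476500
base radius r_b = r_p·cos α = 33.476500·cos 17.947° = 31.847599
roll angle φ = 12.547° = 0.21898646 rad
x = r_b·(cos φ + φ·sin φ) = 31.847599·(0.97611813 + 0.21898646·0.21724040) = 32.602095
y = r_b·(sin φ − φ·cos φ) = 31.847599·(0.21724040 − 0.21898646·0.97611813) = 0.110949

x=32.602095 y=0.110949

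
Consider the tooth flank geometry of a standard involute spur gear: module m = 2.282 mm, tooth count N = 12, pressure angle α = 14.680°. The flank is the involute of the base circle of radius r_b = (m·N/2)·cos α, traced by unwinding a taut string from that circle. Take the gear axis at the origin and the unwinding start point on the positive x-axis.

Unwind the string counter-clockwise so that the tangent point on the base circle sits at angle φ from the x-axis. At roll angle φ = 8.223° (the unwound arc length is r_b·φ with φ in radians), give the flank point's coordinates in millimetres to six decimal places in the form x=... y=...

x=13.380748 y=0.013024

pitch radius r_p = m·N/2 = 2.282·12/2 = 13.692000
base radius r_b = r_p·cos α = 13.692000·cos 14.680° = 13.245042
roll angle φ = 8.223° = 0.14351842 rad
x = r_b·(cos φ + φ·sin φ) = 13.245042·(0.98971890 + 0.14351842·0.14302624) = 13.380748
y = r_b·(sin φ − φ·cos φ) = 13.245042·(0.14302624 − 0.14351842·0.98971890) = 0.013024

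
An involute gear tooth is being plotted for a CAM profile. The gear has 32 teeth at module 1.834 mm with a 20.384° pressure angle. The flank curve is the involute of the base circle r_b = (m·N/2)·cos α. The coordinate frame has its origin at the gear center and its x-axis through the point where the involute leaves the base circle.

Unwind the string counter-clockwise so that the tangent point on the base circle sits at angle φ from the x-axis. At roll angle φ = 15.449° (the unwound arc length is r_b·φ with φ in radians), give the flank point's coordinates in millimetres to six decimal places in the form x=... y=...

pitch radius r_p = m·N/2 = 1.834·32/2 = 29.344000
base radius r_b = r_p·cos α = 29.344000·cos 20.384° = 27.506458
roll angle φ = 15.449° = 0.26963592 rad
x = r_b·(cos φ + φ·sin φ) = 27.506458·(0.96386795 + 0.26963592·0.26638053) = 28.488265
y = r_b·(sin φ − φ·cos φ) = 27.506458·(0.26638053 − 0.26963592·0.96386795) = 0.178437

x=28.488265 y=0.178437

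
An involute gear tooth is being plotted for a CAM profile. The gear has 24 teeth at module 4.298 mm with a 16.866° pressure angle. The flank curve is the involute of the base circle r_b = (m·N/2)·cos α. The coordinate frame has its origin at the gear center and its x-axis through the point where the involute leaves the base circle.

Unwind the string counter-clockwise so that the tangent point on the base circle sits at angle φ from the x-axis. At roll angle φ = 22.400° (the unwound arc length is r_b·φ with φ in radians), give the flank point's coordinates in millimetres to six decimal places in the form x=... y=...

pitch radius r_p = m·N/2 = 4.298·24/2 = 51.576000
base radius r_b = r_p·cos α = 51.576000·cos 16.866° = 49.357506
roll angle φ = 22.400° = 0.39095375 rad
x = r_b·(cos φ + φ·sin φ) = 49.357506·(0.92454603 + 0.39095375·0.38107038) = 52.986612
y = r_b·(sin φ − φ·cos φ) = 49.357506·(0.38107038 − 0.39095375·0.92454603) = 0.968179

x=52.986612 y=0.968179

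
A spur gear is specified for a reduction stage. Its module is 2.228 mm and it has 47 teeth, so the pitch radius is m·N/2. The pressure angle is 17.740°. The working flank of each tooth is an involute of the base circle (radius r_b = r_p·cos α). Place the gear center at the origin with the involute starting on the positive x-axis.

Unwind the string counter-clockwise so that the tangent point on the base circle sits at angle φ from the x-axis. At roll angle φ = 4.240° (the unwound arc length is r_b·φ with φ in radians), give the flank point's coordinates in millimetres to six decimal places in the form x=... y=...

x=50.004684 y=0.006733

pitch radius r_p = m·N/2 = 2.228·47/2 = 52.358000
base radius r_b = r_p·cos α = 52.358000·cos 17.740° = 49.868324
roll angle φ = 4.240° = 0.07400196 rad
x = r_b·(cos φ + φ·sin φ) = 49.868324·(0.99726310 + 0.07400196·0.07393444) = 50.004684
y = r_b·(sin φ − φ·cos φ) = 49.868324·(0.07393444 − 0.07400196·0.99726310) = 0.006733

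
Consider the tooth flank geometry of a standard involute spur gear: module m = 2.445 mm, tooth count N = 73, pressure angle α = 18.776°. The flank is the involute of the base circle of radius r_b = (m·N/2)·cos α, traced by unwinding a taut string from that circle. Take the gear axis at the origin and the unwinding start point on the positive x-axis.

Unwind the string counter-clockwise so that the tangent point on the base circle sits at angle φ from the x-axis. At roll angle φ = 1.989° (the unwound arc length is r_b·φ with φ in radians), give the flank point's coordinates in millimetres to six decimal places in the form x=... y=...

x=84.544282 y=0.001178

pitch radius r_p = m·N/2 = 2.445·73/2 = 89.242500
base radius r_b = r_p·cos α = 89.242500·cos 18.776° = 84.493386
roll angle φ = 1.989° = 0.03471460 rad
x = r_b·(cos φ + φ·sin φ) = 84.493386·(0.99939751 + 0.03471460·0.03470763) = 84.544282
y = r_b·(sin φ − φ·cos φ) = 84.493386·(0.03470763 − 0.03471460·0.99939751) = 0.001178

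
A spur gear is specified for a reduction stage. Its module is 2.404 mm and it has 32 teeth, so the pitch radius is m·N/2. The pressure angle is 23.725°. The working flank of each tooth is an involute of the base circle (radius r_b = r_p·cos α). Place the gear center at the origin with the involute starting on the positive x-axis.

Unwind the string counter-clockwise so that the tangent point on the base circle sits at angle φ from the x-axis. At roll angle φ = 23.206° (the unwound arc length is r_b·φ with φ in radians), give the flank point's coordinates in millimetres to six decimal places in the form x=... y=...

x=37.984155 y=0.767145

pitch radius r_p = m·N/2 = 2.404·32/2 = 38.464000
base radius r_b = r_p·cos α = 38.464000·cos 23.725° = 35.213297
roll angle φ = 23.206° = 0.40502111 rad
x = r_b·(cos φ + φ·sin φ) = 35.213297·(0.91909408 + 0.40502111·0.39403816) = 37.984155
y = r_b·(sin φ − φ·cos φ) = 35.213297·(0.39403816 − 0.40502111·0.91909408) = 0.767145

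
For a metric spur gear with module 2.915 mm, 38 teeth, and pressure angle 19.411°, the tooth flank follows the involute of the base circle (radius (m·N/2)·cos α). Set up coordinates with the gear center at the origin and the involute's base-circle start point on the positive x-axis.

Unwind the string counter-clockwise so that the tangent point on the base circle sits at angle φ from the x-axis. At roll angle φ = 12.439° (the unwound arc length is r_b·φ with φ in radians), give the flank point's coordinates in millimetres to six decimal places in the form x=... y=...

pitch radius r_p = m·N/2 = 2.915·38/2 = 55.385000
base radius r_b = r_p·cos α = 55.385000·cos 19.411° = 52.236854
roll angle φ = 12.439° = 0.21710151 rad
x = r_b·(cos φ + φ·sin φ) = 52.236854·(0.97652589 + 0.21710151·0.21540008) = 53.453428
y = r_b·(sin φ − φ·cos φ) = 52.236854·(0.21540008 − 0.21710151·0.97652589) = 0.177336

x=53.453428 y=0.177336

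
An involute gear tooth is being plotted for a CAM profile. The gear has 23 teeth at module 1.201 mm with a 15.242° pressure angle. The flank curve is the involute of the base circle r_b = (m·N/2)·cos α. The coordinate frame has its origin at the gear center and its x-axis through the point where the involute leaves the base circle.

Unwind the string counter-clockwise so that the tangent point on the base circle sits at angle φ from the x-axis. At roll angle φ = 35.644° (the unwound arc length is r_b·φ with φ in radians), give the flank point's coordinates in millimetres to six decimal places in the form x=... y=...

x=15.660105 y=1.028625

pitch radius r_p = m·N/2 = 1.201·23/2 = 13.811500
base radius r_b = r_p·cos α = 13.811500·cos 15.242° = 13.325667
roll angle φ = 35.644° = 0.62210516 rad
x = r_b·(cos φ + φ·sin φ) = 13.325667·(0.81265348 + 0.62210516·0.58274722) = 15.660105
y = r_b·(sin φ − φ·cos φ) = 13.325667·(0.58274722 − 0.62210516·0.81265348) = 1.028625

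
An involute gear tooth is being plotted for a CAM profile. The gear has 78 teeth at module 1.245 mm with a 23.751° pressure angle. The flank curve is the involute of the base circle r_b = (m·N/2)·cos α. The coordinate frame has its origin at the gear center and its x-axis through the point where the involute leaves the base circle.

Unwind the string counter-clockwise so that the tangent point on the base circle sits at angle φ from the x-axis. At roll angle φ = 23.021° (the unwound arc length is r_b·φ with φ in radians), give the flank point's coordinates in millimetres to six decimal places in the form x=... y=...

pitch radius r_p = m·N/2 = 1.245·78/2 = 48.555000
base radius r_b = r_p·cos α = 48.555000·cos 23.751° = 44.442608
roll angle φ = 23.021° = 0.40179225 rad
x = r_b·(cos φ + φ·sin φ) = 44.442608·(0.92036158 + 0.40179225·0.39106848) = 47.886459
y = r_b·(sin φ − φ·cos φ) = 44.442608·(0.39106848 − 0.40179225·0.92036158) = 0.945487

x=47.886459 y=0.945487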